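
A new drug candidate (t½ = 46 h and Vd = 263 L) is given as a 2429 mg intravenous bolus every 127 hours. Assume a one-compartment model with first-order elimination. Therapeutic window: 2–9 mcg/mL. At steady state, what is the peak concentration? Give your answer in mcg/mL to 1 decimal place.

k = ln2/t½ = ln2/46 ≈ 0.015068 h⁻¹; fraction remaining f = e^(−kτ) = e^(−0.015068×127) ≈ 0.1475.
Accumulation ratio R = 1/(1 − f) ≈ 1/0.8525 ≈ 1.1730.
Each bolus raises the concentration by D/Vd = 2429/263 ≈ 9.236 mcg/mL.
Steady-state peak Cmax,ss = C₀·R ≈ 9.236 × 1.1730 ≈ 10.834 mcg/mL.
Peak 10.8 mcg/mL vs MTC 9 mcg/mL: exceeds toxic threshold.

10.8 mcg/mL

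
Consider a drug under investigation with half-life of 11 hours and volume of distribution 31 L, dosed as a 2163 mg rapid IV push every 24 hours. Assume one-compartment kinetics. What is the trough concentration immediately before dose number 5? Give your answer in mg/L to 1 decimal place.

19.7 mg/L

f = (1/2)^(τ/t½) = (1/2)^(24/11) ≈ 0.2204.
C₀ = D/Vd = 2163/31 ≈ 69.774 mg/L.
Before the 5th dose, 4 doses have been given. Superposition: Cmin = C₀·(f + f² + … + f^4).
≈ 69.774 × (0.2204 + 0.0486 + 0.0107 + 0.0024) ≈ 69.774 × 0.2821 ≈ 19.683 mg/L.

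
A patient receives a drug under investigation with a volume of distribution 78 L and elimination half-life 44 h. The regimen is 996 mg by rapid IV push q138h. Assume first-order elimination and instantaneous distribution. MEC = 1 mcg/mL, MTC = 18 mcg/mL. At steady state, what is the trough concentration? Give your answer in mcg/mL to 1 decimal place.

1.6 mcg/mL

τ/t½ = 138/44 ≈ 3.1364, so fraction remaining f = (1/2)^(138/44) ≈ 0.1137.
At steady state, accumulation factor R = 1/(1 − e^(−kτ)) ≈ 1.1283.
Single-dose peak C₀ = D/Vd = 996/78 ≈ 12.769 mcg/mL.
Steady-state peak Cmax,ss = C₀·R ≈ 12.769 × 1.1283 ≈ 14.407 mcg/mL.
Steady-state trough Cmin,ss = Cmax,ss·f ≈ 14.407 × 0.1137 ≈ 1.638 mcg/mL.
Trough 1.6 mcg/mL vs MEC 1 mcg/mL: adequate.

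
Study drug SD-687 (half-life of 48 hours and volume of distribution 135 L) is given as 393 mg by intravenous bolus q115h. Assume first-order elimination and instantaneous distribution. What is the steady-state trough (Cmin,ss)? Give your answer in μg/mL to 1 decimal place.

0.7 μg/mL

τ/t½ = 115/48 ≈ 2.3958, so fraction remaining f = (1/2)^(115/48) ≈ 0.1900.
At steady state, accumulation factor R = 1/(1 − e^(−kτ)) ≈ 1.2346.
Each bolus raises the concentration by D/Vd = 393/135 ≈ 2.911 μg/mL.
Steady-state peak Cmax,ss = C₀·R ≈ 2.911 × 1.2346 ≈ 3.594 μg/mL.
One interval later, Cmin,ss = Cmax,ss·e^(−kτ) ≈ 3.594 × 0.1900 ≈ 0.683 μg/mL.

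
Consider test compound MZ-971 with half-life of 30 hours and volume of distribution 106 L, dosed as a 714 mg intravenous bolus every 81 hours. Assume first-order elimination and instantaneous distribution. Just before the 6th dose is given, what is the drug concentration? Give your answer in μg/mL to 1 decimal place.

f = (1/2)^(τ/t½) = (1/2)^(81/30) ≈ 0.1539.
C₀ = D/Vd = 714/106 ≈ 6.736 μg/mL.
Before the 6th dose, 5 doses have been given. Superposition: Cmin = C₀·(f + f² + … + f^5).
≈ 6.736 × (0.1539 + 0.0237 + 0.0036 + 0.0006 + 0.0001) ≈ 6.736 × 0.1819 ≈ 1.225 μg/mL.

1.2 μg/mL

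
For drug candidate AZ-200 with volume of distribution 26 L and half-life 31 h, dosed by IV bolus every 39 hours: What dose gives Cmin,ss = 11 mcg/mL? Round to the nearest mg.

τ/t½ = 39/31 ≈ 1.2581, so f = (1/2)^(39/31) ≈ 0.418105.
Cmin,ss = (D/Vd)·f/(1−f), so D = Cmin,ss·Vd·(1−f)/f.
D = 11 × 26 × (1−f)/f ≈ 11 × 26 × 1.39174 ≈ 398.04 mg.

398 mg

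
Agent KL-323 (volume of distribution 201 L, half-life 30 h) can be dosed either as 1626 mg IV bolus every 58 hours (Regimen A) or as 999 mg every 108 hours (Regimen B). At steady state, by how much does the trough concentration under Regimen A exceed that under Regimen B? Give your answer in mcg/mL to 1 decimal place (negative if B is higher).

2.4 mcg/mL

Regimen A: f = (1/2)^(58/30) ≈ 0.2618; Cmin,ss = (1626/201)·f/(1−f) ≈ 2.869 mcg/mL.
Regimen B: f = (1/2)^(108/30) ≈ 0.0825; Cmin,ss = (999/201)·f/(1−f) ≈ 0.447 mcg/mL.
Difference ≈ 2.869 − 0.447 ≈ 2.422 mcg/mL.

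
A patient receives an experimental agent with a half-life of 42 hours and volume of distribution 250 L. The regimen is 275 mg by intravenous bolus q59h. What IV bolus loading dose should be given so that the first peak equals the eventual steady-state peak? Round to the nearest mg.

442 mg

f = (1/2)^(59/42) ≈ 0.377680; accumulation ratio R = 1/(1−f) ≈ 1.60689.
Loading dose to hit Cmax,ss on first dose: D_load = D_maint·R ≈ 275 × 1.60689 ≈ 441.89 mg.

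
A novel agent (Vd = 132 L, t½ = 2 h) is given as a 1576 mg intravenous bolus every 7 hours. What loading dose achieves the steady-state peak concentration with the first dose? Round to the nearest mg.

f = (1/2)^(7/2) ≈ 0.088388; accumulation ratio R = 1/(1−f) ≈ 1.09696.
Loading dose to hit Cmax,ss on first dose: D_load = D_maint·R ≈ 1576 × 1.09696 ≈ 1728.81 mg.

1729 mg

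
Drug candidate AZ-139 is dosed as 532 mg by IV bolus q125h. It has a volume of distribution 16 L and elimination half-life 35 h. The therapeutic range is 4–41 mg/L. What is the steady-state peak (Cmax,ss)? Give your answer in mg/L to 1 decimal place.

Over one 125-h interval, 125/35 ≈ 3.5714 half-lives elapse, leaving f ≈ 0.0841 of each dose.
At steady state, accumulation factor R = 1/(1 − e^(−kτ)) ≈ 1.0918.
Single-dose peak C₀ = D/Vd = 532/16 ≈ 33.250 mg/L.
Steady-state peak Cmax,ss = C₀·R ≈ 33.250 × 1.0918 ≈ 36.302 mg/L.
Peak 36.3 mg/L vs MTC 41 mg/L: below toxic threshold.

36.3 mg/L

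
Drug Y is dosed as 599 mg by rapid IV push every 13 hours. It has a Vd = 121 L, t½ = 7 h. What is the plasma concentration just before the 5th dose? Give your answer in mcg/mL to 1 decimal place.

1.9 mcg/mL

f = (1/2)^(τ/t½) = (1/2)^(13/7) ≈ 0.2760.
C₀ = D/Vd = 599/121 ≈ 4.950 mcg/mL.
Before the 5th dose, 4 doses have been given. Superposition: Cmin = C₀·(f + f² + … + f^4).
≈ 4.950 × (0.2760 + 0.0762 + 0.0210 + 0.0058) ≈ 4.950 × 0.3790 ≈ 1.876 mcg/mL.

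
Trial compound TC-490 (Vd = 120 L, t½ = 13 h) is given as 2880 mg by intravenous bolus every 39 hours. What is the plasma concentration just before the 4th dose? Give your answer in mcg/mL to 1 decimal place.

f = (1/2)^(τ/t½) = (1/2)^(39/13) ≈ 0.1250.
C₀ = D/Vd = 2880/120 ≈ 24.000 mcg/mL.
Before the 4th dose, 3 doses have been given. Superposition: Cmin = C₀·(f + f² + … + f^3).
≈ 24.000 × (0.1250 + 0.0156 + 0.0020) ≈ 24.000 × 0.1426 ≈ 3.422 mcg/mL.

3.4 mcg/mL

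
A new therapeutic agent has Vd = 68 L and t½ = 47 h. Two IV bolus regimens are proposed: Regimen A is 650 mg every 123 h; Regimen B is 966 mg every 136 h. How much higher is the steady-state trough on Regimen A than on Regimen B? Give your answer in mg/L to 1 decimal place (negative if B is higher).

Regimen A: f = (1/2)^(123/47) ≈ 0.1630; Cmin,ss = (650/68)·f/(1−f) ≈ 1.862 mg/L.
Regimen B: f = (1/2)^(136/47) ≈ 0.1346; Cmin,ss = (966/68)·f/(1−f) ≈ 2.210 mg/L.
Difference ≈ 1.862 − 2.210 ≈ -0.348 mg/L.

-0.3 mg/L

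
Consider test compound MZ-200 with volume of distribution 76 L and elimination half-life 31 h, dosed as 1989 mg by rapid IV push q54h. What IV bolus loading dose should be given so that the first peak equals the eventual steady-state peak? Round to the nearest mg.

f = (1/2)^(54/31) ≈ 0.298968; accumulation ratio R = 1/(1−f) ≈ 1.42647.
Loading dose to hit Cmax,ss on first dose: D_load = D_maint·R ≈ 1989 × 1.42647 ≈ 2837.25 mg.

2837 mg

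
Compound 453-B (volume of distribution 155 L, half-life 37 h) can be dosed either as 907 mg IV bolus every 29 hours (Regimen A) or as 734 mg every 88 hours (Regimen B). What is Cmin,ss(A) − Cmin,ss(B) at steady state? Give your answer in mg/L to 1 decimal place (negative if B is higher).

Regimen A: f = (1/2)^(29/37) ≈ 0.5808; Cmin,ss = (907/155)·f/(1−f) ≈ 8.107 mg/L.
Regimen B: f = (1/2)^(88/37) ≈ 0.1923; Cmin,ss = (734/155)·f/(1−f) ≈ 1.127 mg/L.
Difference ≈ 8.107 − 1.127 ≈ 6.980 mg/L.

7.0 mg/L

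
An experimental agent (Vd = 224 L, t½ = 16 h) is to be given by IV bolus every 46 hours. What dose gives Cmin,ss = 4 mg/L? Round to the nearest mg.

5677 mg

τ/t½ = 46/16 ≈ 2.875, so f = (1/2)^(46/16) ≈ 0.136313.
Cmin,ss = (D/Vd)·f/(1−f), so D = Cmin,ss·Vd·(1−f)/f.
D = 4 × 224 × (1−f)/f ≈ 4 × 224 × 6.33606 ≈ 5677.11 mg.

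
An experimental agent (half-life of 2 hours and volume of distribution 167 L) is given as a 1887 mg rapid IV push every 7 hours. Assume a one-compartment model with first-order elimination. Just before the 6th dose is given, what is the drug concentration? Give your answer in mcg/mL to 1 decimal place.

1.1 mcg/mL

f = (1/2)^(τ/t½) = (1/2)^(7/2) ≈ 0.0884.
C₀ = D/Vd = 1887/167 ≈ 11.299 mcg/mL.
Before the 6th dose, 5 doses have been given. Superposition: Cmin = C₀·(f + f² + … + f^5).
≈ 11.299 × (0.0884 + 0.0078 + 0.0007 + 0.0001 + 0.0000) ≈ 11.299 × 0.0970 ≈ 1.096 mcg/mL.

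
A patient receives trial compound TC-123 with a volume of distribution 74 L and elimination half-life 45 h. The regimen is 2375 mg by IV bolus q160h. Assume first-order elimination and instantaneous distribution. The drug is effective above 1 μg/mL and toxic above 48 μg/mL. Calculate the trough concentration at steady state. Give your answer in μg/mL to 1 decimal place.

Over one 160-h interval, 160/45 ≈ 3.5556 half-lives elapse, leaving f ≈ 0.0850 of each dose.
Accumulation ratio R = 1/(1 − f) ≈ 1/0.9150 ≈ 1.0929.
Each bolus raises the concentration by D/Vd = 2375/74 ≈ 32.095 μg/mL.
Steady-state peak Cmax,ss = C₀·R ≈ 32.095 × 1.0929 ≈ 35.077 μg/mL.
One interval later, Cmin,ss = Cmax,ss·e^(−kτ) ≈ 35.077 × 0.0850 ≈ 2.982 μg/mL.
Trough 3.0 μg/mL vs MEC 1 μg/mL: adequate.

3.0 μg/mL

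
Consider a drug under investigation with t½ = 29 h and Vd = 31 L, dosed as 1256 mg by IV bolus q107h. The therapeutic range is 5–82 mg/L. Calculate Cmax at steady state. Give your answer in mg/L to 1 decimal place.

Over one 107-h interval, 107/29 ≈ 3.6897 half-lives elapse, leaving f ≈ 0.0775 of each dose.
Accumulation ratio R = 1/(1 − f) ≈ 1/0.9225 ≈ 1.0840.
Single-dose peak C₀ = D/Vd = 1256/31 ≈ 40.516 mg/L.
Cmax,ss = C₀/(1 − f) ≈ 40.516/0.9225 ≈ 43.920 mg/L.
Peak 43.9 mg/L vs MTC 82 mg/L: below toxic threshold.

43.9 mg/L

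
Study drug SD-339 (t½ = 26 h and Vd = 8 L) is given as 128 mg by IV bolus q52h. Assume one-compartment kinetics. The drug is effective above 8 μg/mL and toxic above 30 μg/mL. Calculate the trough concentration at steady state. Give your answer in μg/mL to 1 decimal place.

τ = 52 h = 2 half-lives, so f = (1/2)^2 = 0.25.
At steady state, R = 1/(1 − 0.25) = 4/3.
Single-dose peak C₀ = D/Vd = 128/8 = 16 μg/mL.
Steady-state peak Cmax,ss = C₀·R = 16 × 4/3 ≈ 21.333 μg/mL.
Steady-state trough Cmin,ss = Cmax,ss·f ≈ 21.333 × 0.25 ≈ 5.333 μg/mL.
Trough 5.3 μg/mL vs MEC 8 μg/mL: subtherapeutic.

5.3 μg/mL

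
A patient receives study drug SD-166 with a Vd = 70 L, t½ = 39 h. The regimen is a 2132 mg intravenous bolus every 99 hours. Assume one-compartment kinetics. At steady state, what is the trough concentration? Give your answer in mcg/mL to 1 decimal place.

τ/t½ = 99/39 ≈ 2.5385, so fraction remaining f = (1/2)^(99/39) ≈ 0.1721.
Single-dose peak C₀ = D/Vd = 2132/70 ≈ 30.457 mcg/mL.
Steady-state trough Cmin,ss = C₀·f/(1−f) ≈ 30.457 × 0.1721/0.8279 ≈ 6.331 mcg/mL.

6.3 mcg/mL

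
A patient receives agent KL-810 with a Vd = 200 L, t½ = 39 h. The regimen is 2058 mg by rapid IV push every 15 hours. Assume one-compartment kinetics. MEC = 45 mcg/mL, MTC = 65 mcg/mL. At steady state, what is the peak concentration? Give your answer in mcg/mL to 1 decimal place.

k = ln2/t½ = ln2/39 ≈ 0.017773 h⁻¹; fraction remaining f = e^(−kτ) = e^(−0.017773×15) ≈ 0.7660.
Accumulation ratio R = 1/(1 − f) ≈ 1/0.2340 ≈ 4.2735.
Each bolus raises the concentration by D/Vd = 2058/200 ≈ 10.290 mcg/mL.
Steady-state peak Cmax,ss = C₀·R ≈ 10.290 × 4.2735 ≈ 43.974 mcg/mL.
Peak 44.0 mcg/mL vs MTC 65 mcg/mL: below toxic threshold.

44.0 mcg/mL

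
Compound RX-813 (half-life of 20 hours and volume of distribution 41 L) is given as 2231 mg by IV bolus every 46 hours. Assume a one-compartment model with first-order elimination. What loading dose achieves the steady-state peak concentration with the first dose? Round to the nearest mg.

2799 mg

f = (1/2)^(46/20) ≈ 0.203063; accumulation ratio R = 1/(1−f) ≈ 1.25480.
Loading dose to hit Cmax,ss on first dose: D_load = D_maint·R ≈ 2231 × 1.25480 ≈ 2799.46 mg.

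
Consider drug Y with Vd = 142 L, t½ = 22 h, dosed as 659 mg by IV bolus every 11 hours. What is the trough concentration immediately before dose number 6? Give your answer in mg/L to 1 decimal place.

f = (1/2)^(τ/t½) = (1/2)^(11/22) ≈ 0.7071.
C₀ = D/Vd = 659/142 ≈ 4.641 mg/L.
Before the 6th dose, 5 doses have been given. Superposition: Cmin = C₀·(f + f² + … + f^5).
≈ 4.641 × (0.7071 + 0.5000 + 0.3535 + 0.2500 + 0.1768) ≈ 4.641 × 1.9874 ≈ 9.224 mg/L.

9.2 mg/L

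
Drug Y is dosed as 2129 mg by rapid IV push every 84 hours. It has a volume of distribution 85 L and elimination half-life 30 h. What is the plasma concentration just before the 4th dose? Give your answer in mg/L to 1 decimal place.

4.2 mg/L

f = (1/2)^(τ/t½) = (1/2)^(84/30) ≈ 0.1436.
C₀ = D/Vd = 2129/85 ≈ 25.047 mg/L.
Before the 4th dose, 3 doses have been given. Superposition: Cmin = C₀·(f + f² + … + f^3).
≈ 25.047 × (0.1436 + 0.0206 + 0.0030) ≈ 25.047 × 0.1672 ≈ 4.188 mg/L.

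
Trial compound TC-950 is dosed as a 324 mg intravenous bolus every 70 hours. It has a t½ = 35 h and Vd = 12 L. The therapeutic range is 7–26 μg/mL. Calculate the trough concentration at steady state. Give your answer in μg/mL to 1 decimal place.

9.0 μg/mL

τ = 70 h = 2 half-lives, so f = (1/2)^2 = 0.25.
Accumulation ratio R = 1/(1 − f) = 1/0.75 = 4/3.
Single-dose peak C₀ = D/Vd = 324/12 = 27 μg/mL.
Steady-state peak Cmax,ss = C₀·R = 27 × 4/3 ≈ 36.000 μg/mL.
Steady-state trough Cmin,ss = Cmax,ss·f ≈ 36.000 × 0.25 ≈ 9.000 μg/mL.
Trough 9.0 μg/mL vs MEC 7 μg/mL: adequate.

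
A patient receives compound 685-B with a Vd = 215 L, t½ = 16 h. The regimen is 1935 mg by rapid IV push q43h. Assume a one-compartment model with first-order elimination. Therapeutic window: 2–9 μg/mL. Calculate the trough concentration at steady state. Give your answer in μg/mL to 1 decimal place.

1.7 μg/mL

Over one 43-h interval, 43/16 ≈ 2.6875 half-lives elapse, leaving f ≈ 0.1552 of each dose.
At steady state, accumulation factor R = 1/(1 − e^(−kτ)) ≈ 1.1837.
Single-dose peak C₀ = D/Vd = 1935/215 ≈ 9.000 μg/mL.
Steady-state peak Cmax,ss = C₀·R ≈ 9.000 × 1.1837 ≈ 10.653 μg/mL.
One interval later, Cmin,ss = Cmax,ss·e^(−kτ) ≈ 10.653 × 0.1552 ≈ 1.653 μg/mL.
Trough 1.7 μg/mL vs MEC 2 μg/mL: subtherapeutic.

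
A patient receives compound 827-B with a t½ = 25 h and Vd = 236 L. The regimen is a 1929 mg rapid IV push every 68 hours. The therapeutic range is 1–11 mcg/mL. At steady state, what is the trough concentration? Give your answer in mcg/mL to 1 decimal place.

1.5 mcg/mL

k = ln2/t½ = ln2/25 ≈ 0.027726 h⁻¹; fraction remaining f = e^(−kτ) = e^(−0.027726×68) ≈ 0.1518.
Single-dose peak C₀ = D/Vd = 1929/236 ≈ 8.174 mcg/mL.
Steady-state trough Cmin,ss = C₀·f/(1−f) ≈ 8.174 × 0.1518/0.8482 ≈ 1.463 mcg/mL.
Trough 1.5 mcg/mL vs MEC 1 mcg/mL: adequate.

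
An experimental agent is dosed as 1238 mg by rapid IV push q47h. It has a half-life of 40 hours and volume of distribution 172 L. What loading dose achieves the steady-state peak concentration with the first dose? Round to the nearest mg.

2222 mg

f = (1/2)^(47/40) ≈ 0.442884; accumulation ratio R = 1/(1−f) ≈ 1.79496.
Loading dose to hit Cmax,ss on first dose: D_load = D_maint·R ≈ 1238 × 1.79496 ≈ 2222.16 mg.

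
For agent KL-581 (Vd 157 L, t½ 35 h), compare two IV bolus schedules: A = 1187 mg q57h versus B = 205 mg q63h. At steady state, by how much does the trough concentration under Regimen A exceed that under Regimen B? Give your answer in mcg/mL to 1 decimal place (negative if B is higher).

3.1 mcg/mL

Regimen A: f = (1/2)^(57/35) ≈ 0.3234; Cmin,ss = (1187/157)·f/(1−f) ≈ 3.614 mcg/mL.
Regimen B: f = (1/2)^(63/35) ≈ 0.2872; Cmin,ss = (205/157)·f/(1−f) ≈ 0.526 mcg/mL.
Difference ≈ 3.614 − 0.526 ≈ 3.088 mcg/mL.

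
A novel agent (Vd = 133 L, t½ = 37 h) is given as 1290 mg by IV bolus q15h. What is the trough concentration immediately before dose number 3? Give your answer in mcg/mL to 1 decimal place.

12.9 mcg/mL

f = (1/2)^(τ/t½) = (1/2)^(15/37) ≈ 0.7550.
C₀ = D/Vd = 1290/133 ≈ 9.699 mcg/mL.
Before the 3rd dose, 2 doses have been given. Superposition: Cmin = C₀·(f + f²).
≈ 9.699 × (0.7550 + 0.5700) ≈ 9.699 × 1.3250 ≈ 12.851 mcg/mL.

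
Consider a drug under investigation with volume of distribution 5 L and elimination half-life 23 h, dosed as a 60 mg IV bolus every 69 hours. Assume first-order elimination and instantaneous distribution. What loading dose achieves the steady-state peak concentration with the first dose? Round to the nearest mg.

f = (1/2)^(69/23) ≈ 0.125000; accumulation ratio R = 1/(1−f) ≈ 1.14286.
Loading dose to hit Cmax,ss on first dose: D_load = D_maint·R ≈ 60 × 1.14286 ≈ 68.57 mg.

69 mg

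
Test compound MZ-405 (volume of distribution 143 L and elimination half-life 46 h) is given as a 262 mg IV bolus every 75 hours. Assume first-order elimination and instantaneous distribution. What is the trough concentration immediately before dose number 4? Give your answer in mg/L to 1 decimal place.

f = (1/2)^(τ/t½) = (1/2)^(75/46) ≈ 0.3230.
C₀ = D/Vd = 262/143 ≈ 1.832 mg/L.
Before the 4th dose, 3 doses have been given. Superposition: Cmin = C₀·(f + f² + … + f^3).
≈ 1.832 × (0.3230 + 0.1043 + 0.0337) ≈ 1.832 × 0.4610 ≈ 0.845 mg/L.

0.8 mg/L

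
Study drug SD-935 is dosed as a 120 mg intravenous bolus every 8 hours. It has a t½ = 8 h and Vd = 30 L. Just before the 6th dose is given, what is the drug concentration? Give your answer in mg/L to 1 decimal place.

3.9 mg/L

f = (1/2)^(τ/t½) = (1/2)^(8/8) ≈ 0.5000.
C₀ = D/Vd = 120/30 ≈ 4.000 mg/L.
Before the 6th dose, 5 doses have been given. Superposition: Cmin = C₀·(f + f² + … + f^5).
≈ 4.000 × (0.5000 + 0.2500 + 0.1250 + 0.0625 + 0.0313) ≈ 4.000 × 0.9688 ≈ 3.875 mg/L.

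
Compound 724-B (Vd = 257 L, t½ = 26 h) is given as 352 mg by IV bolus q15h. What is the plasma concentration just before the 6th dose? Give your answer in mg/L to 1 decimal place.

2.4 mg/L

f = (1/2)^(τ/t½) = (1/2)^(15/26) ≈ 0.6704.
C₀ = D/Vd = 352/257 ≈ 1.370 mg/L.
Before the 6th dose, 5 doses have been given. Superposition: Cmin = C₀·(f + f² + … + f^5).
≈ 1.370 × (0.6704 + 0.4494 + 0.3013 + 0.2020 + 0.1354) ≈ 1.370 × 1.7585 ≈ 2.409 mg/L.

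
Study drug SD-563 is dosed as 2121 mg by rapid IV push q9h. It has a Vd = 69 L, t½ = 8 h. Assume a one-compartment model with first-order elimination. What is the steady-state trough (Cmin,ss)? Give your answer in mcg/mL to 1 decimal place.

Over one 9-h interval, 9/8 ≈ 1.125 half-lives elapse, leaving f ≈ 0.4585 of each dose.
Single-dose peak C₀ = D/Vd = 2121/69 ≈ 30.739 mcg/mL.
Steady-state trough Cmin,ss = C₀·f/(1−f) ≈ 30.739 × 0.4585/0.5415 ≈ 26.027 mcg/mL.

26.0 mcg/mL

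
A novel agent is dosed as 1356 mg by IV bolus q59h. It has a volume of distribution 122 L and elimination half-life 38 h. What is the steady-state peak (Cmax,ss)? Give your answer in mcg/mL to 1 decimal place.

Over one 59-h interval, 59/38 ≈ 1.5526 half-lives elapse, leaving f ≈ 0.3409 of each dose.
Accumulation ratio R = 1/(1 − f) ≈ 1/0.6591 ≈ 1.5172.
Each bolus raises the concentration by D/Vd = 1356/122 ≈ 11.115 mcg/mL.
Cmax,ss = C₀/(1 − f) ≈ 11.115/0.6591 ≈ 16.864 mcg/mL.

16.9 mcg/mL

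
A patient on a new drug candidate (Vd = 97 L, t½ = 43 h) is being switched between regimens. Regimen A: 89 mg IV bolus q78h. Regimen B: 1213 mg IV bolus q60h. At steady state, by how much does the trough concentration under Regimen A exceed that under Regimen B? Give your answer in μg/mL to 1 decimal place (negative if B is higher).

-7.3 μg/mL

Regimen A: f = (1/2)^(78/43) ≈ 0.2844; Cmin,ss = (89/97)·f/(1−f) ≈ 0.365 μg/mL.
Regimen B: f = (1/2)^(60/43) ≈ 0.3802; Cmin,ss = (1213/97)·f/(1−f) ≈ 7.671 μg/mL.
Difference ≈ 0.365 − 7.671 ≈ -7.306 μg/mL.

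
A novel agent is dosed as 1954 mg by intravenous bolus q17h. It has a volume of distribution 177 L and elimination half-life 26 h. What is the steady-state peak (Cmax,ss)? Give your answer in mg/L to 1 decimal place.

30.3 mg/L

Over one 17-h interval, 17/26 ≈ 0.65385 half-lives elapse, leaving f ≈ 0.6356 of each dose.
Accumulation ratio R = 1/(1 − f) ≈ 1/0.3644 ≈ 2.7442.
Single-dose peak C₀ = D/Vd = 1954/177 ≈ 11.040 mg/L.
Steady-state peak Cmax,ss = C₀·R ≈ 11.040 × 2.7442 ≈ 30.296 mg/L.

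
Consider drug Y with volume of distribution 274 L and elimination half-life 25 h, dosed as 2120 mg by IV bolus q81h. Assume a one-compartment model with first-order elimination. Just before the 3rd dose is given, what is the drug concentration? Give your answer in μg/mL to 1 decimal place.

f = (1/2)^(τ/t½) = (1/2)^(81/25) ≈ 0.1058.
C₀ = D/Vd = 2120/274 ≈ 7.737 μg/mL.
Before the 3rd dose, 2 doses have been given. Superposition: Cmin = C₀·(f + f²).
≈ 7.737 × (0.1058 + 0.0112) ≈ 7.737 × 0.1170 ≈ 0.905 μg/mL.

0.9 μg/mL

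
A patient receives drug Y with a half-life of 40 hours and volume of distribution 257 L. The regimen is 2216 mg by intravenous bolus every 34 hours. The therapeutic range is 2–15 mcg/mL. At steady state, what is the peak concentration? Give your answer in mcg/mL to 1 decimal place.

Over one 34-h interval, 34/40 ≈ 0.85 half-lives elapse, leaving f ≈ 0.5548 of each dose.
Accumulation ratio R = 1/(1 − f) ≈ 1/0.4452 ≈ 2.2462.
Each bolus raises the concentration by D/Vd = 2216/257 ≈ 8.623 mcg/mL.
Steady-state peak Cmax,ss = C₀·R ≈ 8.623 × 2.2462 ≈ 19.369 mcg/mL.
Peak 19.4 mcg/mL vs MTC 15 mcg/mL: exceeds toxic threshold.

19.4 mcg/mL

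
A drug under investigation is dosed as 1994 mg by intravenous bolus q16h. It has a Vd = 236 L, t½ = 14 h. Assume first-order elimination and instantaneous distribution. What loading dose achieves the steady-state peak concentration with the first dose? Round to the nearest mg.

3644 mg

f = (1/2)^(16/14) ≈ 0.452862; accumulation ratio R = 1/(1−f) ≈ 1.82769.
Loading dose to hit Cmax,ss on first dose: D_load = D_maint·R ≈ 1994 × 1.82769 ≈ 3644.41 mg.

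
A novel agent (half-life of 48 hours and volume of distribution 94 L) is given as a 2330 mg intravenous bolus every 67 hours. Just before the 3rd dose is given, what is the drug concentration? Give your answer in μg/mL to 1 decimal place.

13.0 μg/mL

f = (1/2)^(τ/t½) = (1/2)^(67/48) ≈ 0.3800.
C₀ = D/Vd = 2330/94 ≈ 24.787 μg/mL.
Before the 3rd dose, 2 doses have been given. Superposition: Cmin = C₀·(f + f²).
≈ 24.787 × (0.3800 + 0.1444) ≈ 24.787 × 0.5244 ≈ 12.998 μg/mL.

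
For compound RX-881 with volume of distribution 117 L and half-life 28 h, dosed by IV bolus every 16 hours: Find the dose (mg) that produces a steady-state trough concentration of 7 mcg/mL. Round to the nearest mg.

τ/t½ = 16/28 ≈ 0.57143, so f = (1/2)^(16/28) ≈ 0.672950.
Cmin,ss = (D/Vd)·f/(1−f), so D = Cmin,ss·Vd·(1−f)/f.
D = 7 × 117 × (1−f)/f ≈ 7 × 117 × 0.48599 ≈ 398.03 mg.

398 mg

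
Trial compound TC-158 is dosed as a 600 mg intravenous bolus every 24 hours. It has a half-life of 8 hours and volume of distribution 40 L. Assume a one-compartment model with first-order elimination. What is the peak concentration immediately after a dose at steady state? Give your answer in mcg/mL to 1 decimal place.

17.1 mcg/mL

The dosing interval is 3 half-lives, so f = 2^(−3) = 0.125.
At steady state, R = 1/(1 − 0.125) = 8/7.
Single-dose peak C₀ = D/Vd = 600/40 = 15 mcg/mL.
Steady-state peak Cmax,ss = C₀·R = 15 × 8/7 ≈ 17.143 mcg/mL.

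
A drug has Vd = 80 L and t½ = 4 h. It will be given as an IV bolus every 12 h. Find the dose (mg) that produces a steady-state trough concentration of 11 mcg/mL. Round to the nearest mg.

τ/t½ = 12/4 ≈ 3, so f = (1/2)^(12/4) ≈ 0.125000.
Cmin,ss = (D/Vd)·f/(1−f), so D = Cmin,ss·Vd·(1−f)/f.
D = 11 × 80 × (1−f)/f ≈ 11 × 80 × 7.00000 ≈ 6160.00 mg.

6160 mg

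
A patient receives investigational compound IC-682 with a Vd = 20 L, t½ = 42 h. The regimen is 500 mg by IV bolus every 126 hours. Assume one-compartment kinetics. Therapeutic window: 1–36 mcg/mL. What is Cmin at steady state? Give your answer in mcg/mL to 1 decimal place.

3.6 mcg/mL

The dosing interval is 3 half-lives, so f = 2^(−3) = 0.125.
Accumulation ratio R = 1/(1 − f) = 1/0.875 = 8/7.
Single-dose peak C₀ = D/Vd = 500/20 = 25 mcg/mL.
Steady-state peak Cmax,ss = C₀·R = 25 × 8/7 ≈ 28.571 mcg/mL.
Steady-state trough Cmin,ss = Cmax,ss·f ≈ 28.571 × 0.125 ≈ 3.571 mcg/mL.
Trough 3.6 mcg/mL vs MEC 1 mcg/mL: adequate.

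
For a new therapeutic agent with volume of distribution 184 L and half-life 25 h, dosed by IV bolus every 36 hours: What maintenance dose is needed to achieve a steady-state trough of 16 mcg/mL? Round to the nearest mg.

5044 mg

τ/t½ = 36/25 ≈ 1.44, so f = (1/2)^(36/25) ≈ 0.368567.
Cmin,ss = (D/Vd)·f/(1−f), so D = Cmin,ss·Vd·(1−f)/f.
D = 16 × 184 × (1−f)/f ≈ 16 × 184 × 1.71321 ≈ 5043.69 mg.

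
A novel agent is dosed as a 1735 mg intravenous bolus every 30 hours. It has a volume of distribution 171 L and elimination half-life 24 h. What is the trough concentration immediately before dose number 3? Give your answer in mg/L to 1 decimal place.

6.1 mg/L

f = (1/2)^(τ/t½) = (1/2)^(30/24) ≈ 0.4204.
C₀ = D/Vd = 1735/171 ≈ 10.146 mg/L.
Before the 3rd dose, 2 doses have been given. Superposition: Cmin = C₀·(f + f²).
≈ 10.146 × (0.4204 + 0.1767) ≈ 10.146 × 0.5971 ≈ 6.058 mg/L.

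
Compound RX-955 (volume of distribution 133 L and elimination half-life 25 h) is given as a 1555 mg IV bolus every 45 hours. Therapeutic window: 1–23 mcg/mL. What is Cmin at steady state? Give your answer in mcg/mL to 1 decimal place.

4.7 mcg/mL

τ/t½ = 45/25 ≈ 1.8, so fraction remaining f = (1/2)^(45/25) ≈ 0.2872.
Accumulation ratio R = 1/(1 − f) ≈ 1/0.7128 ≈ 1.4029.
Each bolus raises the concentration by D/Vd = 1555/133 ≈ 11.692 mcg/mL.
Cmax,ss = C₀/(1 − f) ≈ 11.692/0.7128 ≈ 16.403 mcg/mL.
Steady-state trough Cmin,ss = Cmax,ss·f ≈ 16.403 × 0.2872 ≈ 4.711 mcg/mL.
Trough 4.7 mcg/mL vs MEC 1 mcg/mL: adequate.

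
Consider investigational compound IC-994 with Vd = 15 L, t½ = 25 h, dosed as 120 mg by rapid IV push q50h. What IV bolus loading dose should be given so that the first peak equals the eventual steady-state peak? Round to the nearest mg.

f = (1/2)^(50/25) ≈ 0.250000; accumulation ratio R = 1/(1−f) ≈ 1.33333.
Loading dose to hit Cmax,ss on first dose: D_load = D_maint·R ≈ 120 × 1.33333 ≈ 160.00 mg.

160 mg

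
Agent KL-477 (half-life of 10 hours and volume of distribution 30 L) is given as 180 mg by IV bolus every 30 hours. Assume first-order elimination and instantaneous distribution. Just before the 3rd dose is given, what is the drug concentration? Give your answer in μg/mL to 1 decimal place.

f = (1/2)^(τ/t½) = (1/2)^(30/10) ≈ 0.1250.
C₀ = D/Vd = 180/30 ≈ 6.000 μg/mL.
Before the 3rd dose, 2 doses have been given. Superposition: Cmin = C₀·(f + f²).
≈ 6.000 × (0.1250 + 0.0156) ≈ 6.000 × 0.1406 ≈ 0.844 μg/mL.

0.8 μg/mL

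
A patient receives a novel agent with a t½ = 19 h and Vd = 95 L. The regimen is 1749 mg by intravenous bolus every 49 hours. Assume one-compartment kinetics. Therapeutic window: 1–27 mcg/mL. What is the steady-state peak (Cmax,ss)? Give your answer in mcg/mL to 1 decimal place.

22.1 mcg/mL

Over one 49-h interval, 49/19 ≈ 2.5789 half-lives elapse, leaving f ≈ 0.1674 of each dose.
Accumulation ratio R = 1/(1 − f) ≈ 1/0.8326 ≈ 1.2011.
Single-dose peak C₀ = D/Vd = 1749/95 ≈ 18.411 mcg/mL.
Steady-state peak Cmax,ss = C₀·R ≈ 18.411 × 1.2011 ≈ 22.113 mcg/mL.
Peak 22.1 mcg/mL vs MTC 27 mcg/mL: below toxic threshold.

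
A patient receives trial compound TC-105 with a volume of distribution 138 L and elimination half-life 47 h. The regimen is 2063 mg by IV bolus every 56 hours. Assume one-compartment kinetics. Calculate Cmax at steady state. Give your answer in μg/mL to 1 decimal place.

τ/t½ = 56/47 ≈ 1.1915, so fraction remaining f = (1/2)^(56/47) ≈ 0.4379.
Accumulation ratio R = 1/(1 − f) ≈ 1/0.5621 ≈ 1.7790.
Each bolus raises the concentration by D/Vd = 2063/138 ≈ 14.949 μg/mL.
Steady-state peak Cmax,ss = C₀·R ≈ 14.949 × 1.7790 ≈ 26.594 μg/mL.

26.6 μg/mL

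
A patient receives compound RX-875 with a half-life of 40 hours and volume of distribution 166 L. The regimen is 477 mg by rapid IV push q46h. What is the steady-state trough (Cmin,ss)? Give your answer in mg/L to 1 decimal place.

2.4 mg/L

τ/t½ = 46/40 ≈ 1.15, so fraction remaining f = (1/2)^(46/40) ≈ 0.4506.
Accumulation ratio R = 1/(1 − f) ≈ 1/0.5494 ≈ 1.8202.
Single-dose peak C₀ = D/Vd = 477/166 ≈ 2.873 mg/L.
Cmax,ss = C₀/(1 − f) ≈ 2.873/0.5494 ≈ 5.229 mg/L.
One interval later, Cmin,ss = Cmax,ss·e^(−kτ) ≈ 5.229 × 0.4506 ≈ 2.356 mg/L.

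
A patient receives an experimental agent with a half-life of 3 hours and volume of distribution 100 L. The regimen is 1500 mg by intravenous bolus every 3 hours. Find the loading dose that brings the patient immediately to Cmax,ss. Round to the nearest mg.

f = (1/2)^(3/3) ≈ 0.500000; accumulation ratio R = 1/(1−f) ≈ 2.00000.
Loading dose to hit Cmax,ss on first dose: D_load = D_maint·R ≈ 1500 × 2.00000 ≈ 3000.00 mg.

3000 mg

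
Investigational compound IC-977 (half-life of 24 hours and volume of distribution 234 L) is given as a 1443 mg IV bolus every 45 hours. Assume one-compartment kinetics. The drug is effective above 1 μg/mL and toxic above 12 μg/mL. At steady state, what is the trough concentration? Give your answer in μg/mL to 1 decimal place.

2.3 μg/mL

Over one 45-h interval, 45/24 ≈ 1.875 half-lives elapse, leaving f ≈ 0.2726 of each dose.
At steady state, accumulation factor R = 1/(1 − e^(−kτ)) ≈ 1.3748.
Each bolus raises the concentration by D/Vd = 1443/234 ≈ 6.167 μg/mL.
Steady-state peak Cmax,ss = C₀·R ≈ 6.167 × 1.3748 ≈ 8.478 μg/mL.
One interval later, Cmin,ss = Cmax,ss·e^(−kτ) ≈ 8.478 × 0.2726 ≈ 2.311 μg/mL.
Trough 2.3 μg/mL vs MEC 1 μg/mL: adequate.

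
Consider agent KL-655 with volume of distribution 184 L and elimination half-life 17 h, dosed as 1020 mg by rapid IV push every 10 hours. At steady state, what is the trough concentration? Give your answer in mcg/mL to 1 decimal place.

k = ln2/t½ = ln2/17 ≈ 0.040773 h⁻¹; fraction remaining f = e^(−kτ) = e^(−0.040773×10) ≈ 0.6652.
Accumulation ratio R = 1/(1 − f) ≈ 1/0.3348 ≈ 2.9869.
Each bolus raises the concentration by D/Vd = 1020/184 ≈ 5.543 mcg/mL.
Cmax,ss = C₀/(1 − f) ≈ 5.543/0.3348 ≈ 16.556 mcg/mL.
One interval later, Cmin,ss = Cmax,ss·e^(−kτ) ≈ 16.556 × 0.6652 ≈ 11.013 mcg/mL.

11.0 mcg/mL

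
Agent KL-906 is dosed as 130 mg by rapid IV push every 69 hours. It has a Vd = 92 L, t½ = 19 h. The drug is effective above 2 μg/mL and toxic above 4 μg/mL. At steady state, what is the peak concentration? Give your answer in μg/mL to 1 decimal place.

k = ln2/t½ = ln2/19 ≈ 0.036481 h⁻¹; fraction remaining f = e^(−kτ) = e^(−0.036481×69) ≈ 0.0807.
Accumulation ratio R = 1/(1 − f) ≈ 1/0.9193 ≈ 1.0878.
Each bolus raises the concentration by D/Vd = 130/92 ≈ 1.413 μg/mL.
Steady-state peak Cmax,ss = C₀·R ≈ 1.413 × 1.0878 ≈ 1.537 μg/mL.
Peak 1.5 μg/mL vs MTC 4 μg/mL: below toxic threshold.

1.5 μg/mL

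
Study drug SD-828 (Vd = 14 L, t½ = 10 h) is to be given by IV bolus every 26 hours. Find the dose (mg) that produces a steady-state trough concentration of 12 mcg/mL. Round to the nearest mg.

τ/t½ = 26/10 ≈ 2.6, so f = (1/2)^(26/10) ≈ 0.164938.
Cmin,ss = (D/Vd)·f/(1−f), so D = Cmin,ss·Vd·(1−f)/f.
D = 12 × 14 × (1−f)/f ≈ 12 × 14 × 5.06288 ≈ 850.56 mg.

851 mg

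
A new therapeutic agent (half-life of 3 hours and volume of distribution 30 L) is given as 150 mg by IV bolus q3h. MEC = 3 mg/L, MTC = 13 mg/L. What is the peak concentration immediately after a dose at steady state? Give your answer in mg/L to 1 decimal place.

τ = 3 h = 1 half-life, so f = (1/2)^1 = 0.5.
At steady state, R = 1/(1 − 0.5) = 2/1.
Single-dose peak C₀ = D/Vd = 150/30 = 5 mg/L.
Steady-state peak Cmax,ss = C₀·R = 5 × 2/1 ≈ 10.000 mg/L.
Peak 10.0 mg/L vs MTC 13 mg/L: below toxic threshold.

10.0 mg/L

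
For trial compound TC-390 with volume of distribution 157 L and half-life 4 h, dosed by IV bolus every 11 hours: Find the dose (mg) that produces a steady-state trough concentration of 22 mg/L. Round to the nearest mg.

τ/t½ = 11/4 ≈ 2.75, so f = (1/2)^(11/4) ≈ 0.148651.
Cmin,ss = (D/Vd)·f/(1−f), so D = Cmin,ss·Vd·(1−f)/f.
D = 22 × 157 × (1−f)/f ≈ 22 × 157 × 5.72717 ≈ 19781.65 mg.

19782 mg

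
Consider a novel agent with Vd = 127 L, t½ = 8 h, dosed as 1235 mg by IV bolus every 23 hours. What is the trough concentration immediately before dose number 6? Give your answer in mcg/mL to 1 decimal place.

1.5 mcg/mL

f = (1/2)^(τ/t½) = (1/2)^(23/8) ≈ 0.1363.
C₀ = D/Vd = 1235/127 ≈ 9.724 mcg/mL.
Before the 6th dose, 5 doses have been given. Superposition: Cmin = C₀·(f + f² + … + f^5).
≈ 9.724 × (0.1363 + 0.0186 + 0.0025 + 0.0003 + 0.0000) ≈ 9.724 × 0.1577 ≈ 1.533 mcg/mL.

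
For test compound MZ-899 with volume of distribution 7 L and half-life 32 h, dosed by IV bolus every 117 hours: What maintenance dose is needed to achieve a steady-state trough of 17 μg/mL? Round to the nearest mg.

1381 mg

τ/t½ = 117/32 ≈ 3.6562, so f = (1/2)^(117/32) ≈ 0.079316.
Cmin,ss = (D/Vd)·f/(1−f), so D = Cmin,ss·Vd·(1−f)/f.
D = 17 × 7 × (1−f)/f ≈ 17 × 7 × 11.60780 ≈ 1381.33 mg.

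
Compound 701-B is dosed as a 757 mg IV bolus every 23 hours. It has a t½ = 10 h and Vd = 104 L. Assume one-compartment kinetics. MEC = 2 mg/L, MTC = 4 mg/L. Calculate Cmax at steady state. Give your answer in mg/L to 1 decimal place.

9.1 mg/L

k = ln2/t½ = ln2/10 ≈ 0.069315 h⁻¹; fraction remaining f = e^(−kτ) = e^(−0.069315×23) ≈ 0.2031.
At steady state, accumulation factor R = 1/(1 − e^(−kτ)) ≈ 1.2549.
Single-dose peak C₀ = D/Vd = 757/104 ≈ 7.279 mg/L.
Steady-state peak Cmax,ss = C₀·R ≈ 7.279 × 1.2549 ≈ 9.134 mg/L.
Peak 9.1 mg/L vs MTC 4 mg/L: exceeds toxic threshold.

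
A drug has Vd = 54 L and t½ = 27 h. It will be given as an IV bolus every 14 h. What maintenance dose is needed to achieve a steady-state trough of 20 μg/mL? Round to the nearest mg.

τ/t½ = 14/27 ≈ 0.51852, so f = (1/2)^(14/27) ≈ 0.698088.
Cmin,ss = (D/Vd)·f/(1−f), so D = Cmin,ss·Vd·(1−f)/f.
D = 20 × 54 × (1−f)/f ≈ 20 × 54 × 0.43248 ≈ 467.08 mg.

467 mg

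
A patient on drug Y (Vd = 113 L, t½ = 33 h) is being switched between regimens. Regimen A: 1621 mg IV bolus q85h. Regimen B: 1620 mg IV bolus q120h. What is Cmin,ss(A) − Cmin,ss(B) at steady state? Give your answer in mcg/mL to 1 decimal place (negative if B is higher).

1.6 mcg/mL

Regimen A: f = (1/2)^(85/33) ≈ 0.1677; Cmin,ss = (1621/113)·f/(1−f) ≈ 2.890 mcg/mL.
Regimen B: f = (1/2)^(120/33) ≈ 0.0804; Cmin,ss = (1620/113)·f/(1−f) ≈ 1.253 mcg/mL.
Difference ≈ 2.890 − 1.253 ≈ 1.637 mcg/mL.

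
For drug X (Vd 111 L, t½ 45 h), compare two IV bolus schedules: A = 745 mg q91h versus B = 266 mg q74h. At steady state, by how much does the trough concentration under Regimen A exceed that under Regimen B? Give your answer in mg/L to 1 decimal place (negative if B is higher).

Regimen A: f = (1/2)^(91/45) ≈ 0.2462; Cmin,ss = (745/111)·f/(1−f) ≈ 2.192 mg/L.
Regimen B: f = (1/2)^(74/45) ≈ 0.3199; Cmin,ss = (266/111)·f/(1−f) ≈ 1.127 mg/L.
Difference ≈ 2.192 − 1.127 ≈ 1.065 mg/L.

1.1 mg/L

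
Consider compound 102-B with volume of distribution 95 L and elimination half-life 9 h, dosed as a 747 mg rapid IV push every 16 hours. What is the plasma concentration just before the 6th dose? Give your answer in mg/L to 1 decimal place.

f = (1/2)^(τ/t½) = (1/2)^(16/9) ≈ 0.2916.
C₀ = D/Vd = 747/95 ≈ 7.863 mg/L.
Before the 6th dose, 5 doses have been given. Superposition: Cmin = C₀·(f + f² + … + f^5).
≈ 7.863 × (0.2916 + 0.0850 + 0.0248 + 0.0072 + 0.0021) ≈ 7.863 × 0.4107 ≈ 3.229 mg/L.

3.2 mg/L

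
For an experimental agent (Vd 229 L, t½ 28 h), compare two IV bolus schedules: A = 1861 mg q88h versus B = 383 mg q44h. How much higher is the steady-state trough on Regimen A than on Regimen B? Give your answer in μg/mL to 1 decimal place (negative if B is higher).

0.2 μg/mL

Regimen A: f = (1/2)^(88/28) ≈ 0.1132; Cmin,ss = (1861/229)·f/(1−f) ≈ 1.037 μg/mL.
Regimen B: f = (1/2)^(44/28) ≈ 0.3365; Cmin,ss = (383/229)·f/(1−f) ≈ 0.848 μg/mL.
Difference ≈ 1.037 − 0.848 ≈ 0.189 μg/mL.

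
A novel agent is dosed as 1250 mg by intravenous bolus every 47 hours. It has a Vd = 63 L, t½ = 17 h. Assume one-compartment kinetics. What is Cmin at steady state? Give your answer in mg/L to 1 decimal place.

3.4 mg/L

Over one 47-h interval, 47/17 ≈ 2.7647 half-lives elapse, leaving f ≈ 0.1471 of each dose.
At steady state, accumulation factor R = 1/(1 − e^(−kτ)) ≈ 1.1725.
Each bolus raises the concentration by D/Vd = 1250/63 ≈ 19.841 mg/L.
Steady-state peak Cmax,ss = C₀·R ≈ 19.841 × 1.1725 ≈ 23.264 mg/L.
One interval later, Cmin,ss = Cmax,ss·e^(−kτ) ≈ 23.264 × 0.1471 ≈ 3.422 mg/L.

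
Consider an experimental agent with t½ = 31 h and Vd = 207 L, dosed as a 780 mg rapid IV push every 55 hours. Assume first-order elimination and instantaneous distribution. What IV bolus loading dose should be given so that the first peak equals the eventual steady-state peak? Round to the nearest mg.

1102 mg

f = (1/2)^(55/31) ≈ 0.292358; accumulation ratio R = 1/(1−f) ≈ 1.41314.
Loading dose to hit Cmax,ss on first dose: D_load = D_maint·R ≈ 780 × 1.41314 ≈ 1102.25 mg.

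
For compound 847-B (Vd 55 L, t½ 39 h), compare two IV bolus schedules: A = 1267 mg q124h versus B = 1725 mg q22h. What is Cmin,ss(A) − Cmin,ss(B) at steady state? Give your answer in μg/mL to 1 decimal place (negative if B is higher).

Regimen A: f = (1/2)^(124/39) ≈ 0.1104; Cmin,ss = (1267/55)·f/(1−f) ≈ 2.859 μg/mL.
Regimen B: f = (1/2)^(22/39) ≈ 0.6764; Cmin,ss = (1725/55)·f/(1−f) ≈ 65.557 μg/mL.
Difference ≈ 2.859 − 65.557 ≈ -62.698 μg/mL.

-62.7 μg/mL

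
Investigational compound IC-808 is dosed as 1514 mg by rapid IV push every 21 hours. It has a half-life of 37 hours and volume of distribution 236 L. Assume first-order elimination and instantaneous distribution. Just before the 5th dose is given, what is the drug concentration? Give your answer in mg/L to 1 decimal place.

f = (1/2)^(τ/t½) = (1/2)^(21/37) ≈ 0.6748.
C₀ = D/Vd = 1514/236 ≈ 6.415 mg/L.
Before the 5th dose, 4 doses have been given. Superposition: Cmin = C₀·(f + f² + … + f^4).
≈ 6.415 × (0.6748 + 0.4554 + 0.3073 + 0.2073) ≈ 6.415 × 1.6448 ≈ 10.551 mg/L.

10.6 mg/L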